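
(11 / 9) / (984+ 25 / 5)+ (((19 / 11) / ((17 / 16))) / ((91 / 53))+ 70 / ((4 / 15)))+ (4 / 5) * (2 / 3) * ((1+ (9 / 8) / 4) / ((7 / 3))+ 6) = 115523115727 / 432766620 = 266.94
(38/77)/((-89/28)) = -152/979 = -0.16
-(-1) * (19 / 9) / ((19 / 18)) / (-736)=-1 / 368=-0.00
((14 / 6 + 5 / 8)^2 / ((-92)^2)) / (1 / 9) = 5041 / 541696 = 0.01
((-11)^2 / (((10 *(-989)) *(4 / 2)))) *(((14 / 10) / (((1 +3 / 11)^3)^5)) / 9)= -0.00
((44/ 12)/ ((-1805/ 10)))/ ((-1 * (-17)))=-22/ 18411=-0.00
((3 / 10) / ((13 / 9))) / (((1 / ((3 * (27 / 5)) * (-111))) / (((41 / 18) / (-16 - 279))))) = 1105893 / 383500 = 2.88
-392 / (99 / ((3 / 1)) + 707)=-98 / 185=-0.53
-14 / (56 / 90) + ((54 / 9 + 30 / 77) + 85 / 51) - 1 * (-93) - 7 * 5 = 20123 / 462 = 43.56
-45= -45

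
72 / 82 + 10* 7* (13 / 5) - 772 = -24154 / 41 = -589.12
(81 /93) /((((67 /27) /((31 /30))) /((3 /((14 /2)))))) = 729 /4690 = 0.16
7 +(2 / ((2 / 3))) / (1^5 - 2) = 4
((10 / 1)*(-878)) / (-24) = 2195 / 6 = 365.83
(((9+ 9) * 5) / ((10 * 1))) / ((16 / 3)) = 27 / 16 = 1.69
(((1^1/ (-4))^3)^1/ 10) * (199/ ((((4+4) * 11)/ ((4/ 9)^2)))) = -199/ 285120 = -0.00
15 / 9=5 / 3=1.67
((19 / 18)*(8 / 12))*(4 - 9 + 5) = 0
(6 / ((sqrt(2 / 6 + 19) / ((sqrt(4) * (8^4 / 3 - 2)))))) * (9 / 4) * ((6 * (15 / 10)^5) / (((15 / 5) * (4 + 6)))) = 894483 * sqrt(174) / 928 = 12714.48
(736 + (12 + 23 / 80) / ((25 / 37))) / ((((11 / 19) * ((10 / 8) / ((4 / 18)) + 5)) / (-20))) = -57318098 / 23375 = -2452.11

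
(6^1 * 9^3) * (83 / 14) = 181521 / 7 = 25931.57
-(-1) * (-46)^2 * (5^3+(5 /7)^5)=4452064000 /16807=264893.44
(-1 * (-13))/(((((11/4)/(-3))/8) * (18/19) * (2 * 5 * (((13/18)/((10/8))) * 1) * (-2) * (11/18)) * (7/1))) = 2052/847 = 2.42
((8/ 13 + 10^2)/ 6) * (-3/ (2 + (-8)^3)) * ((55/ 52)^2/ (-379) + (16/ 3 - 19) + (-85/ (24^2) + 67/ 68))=-877232214839/ 693042068160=-1.27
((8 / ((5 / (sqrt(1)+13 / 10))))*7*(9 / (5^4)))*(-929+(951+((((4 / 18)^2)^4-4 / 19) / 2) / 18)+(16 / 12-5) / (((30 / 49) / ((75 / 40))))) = 204124669984109 / 51117981187500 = 3.99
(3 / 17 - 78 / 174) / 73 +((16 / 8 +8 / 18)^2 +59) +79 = 419692864 / 2915109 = 143.97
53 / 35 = 1.51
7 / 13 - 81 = -1046 / 13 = -80.46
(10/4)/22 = 5/44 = 0.11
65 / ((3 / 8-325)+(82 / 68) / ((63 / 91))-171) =-6120 / 46501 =-0.13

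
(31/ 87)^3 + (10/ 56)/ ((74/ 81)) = 328420667/ 1364418216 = 0.24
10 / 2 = 5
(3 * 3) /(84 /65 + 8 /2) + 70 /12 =7775 /1032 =7.53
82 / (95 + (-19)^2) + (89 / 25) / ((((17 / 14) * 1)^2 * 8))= 0.48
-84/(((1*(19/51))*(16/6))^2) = -491589/5776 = -85.11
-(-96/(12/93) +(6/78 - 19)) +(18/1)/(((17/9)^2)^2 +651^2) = 13789203860475/18074172233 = 762.92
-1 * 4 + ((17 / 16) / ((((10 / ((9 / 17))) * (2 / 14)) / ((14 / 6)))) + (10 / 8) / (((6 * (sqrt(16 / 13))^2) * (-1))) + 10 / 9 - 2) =-23843 / 5760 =-4.14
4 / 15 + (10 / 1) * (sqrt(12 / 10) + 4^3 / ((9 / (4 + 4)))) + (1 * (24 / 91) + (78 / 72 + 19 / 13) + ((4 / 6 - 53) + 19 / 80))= 2 * sqrt(30) + 34061773 / 65520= 530.82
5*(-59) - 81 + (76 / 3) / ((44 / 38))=-11686 / 33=-354.12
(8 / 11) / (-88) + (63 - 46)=16.99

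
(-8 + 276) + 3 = 271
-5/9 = -0.56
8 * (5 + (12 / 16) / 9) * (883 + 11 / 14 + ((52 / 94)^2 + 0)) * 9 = 5003480043 / 15463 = 323577.58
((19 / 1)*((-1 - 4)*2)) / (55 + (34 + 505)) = -95 / 297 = -0.32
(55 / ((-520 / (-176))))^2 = 58564 / 169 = 346.53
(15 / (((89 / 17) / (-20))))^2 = 26010000 / 7921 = 3283.68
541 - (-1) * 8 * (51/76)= 546.37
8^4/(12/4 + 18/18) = 1024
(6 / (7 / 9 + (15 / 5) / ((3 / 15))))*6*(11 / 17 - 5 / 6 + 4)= 10503 / 1207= 8.70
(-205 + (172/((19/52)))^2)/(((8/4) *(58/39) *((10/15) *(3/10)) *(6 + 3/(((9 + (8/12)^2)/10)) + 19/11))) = 2914324041915/85385164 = 34131.50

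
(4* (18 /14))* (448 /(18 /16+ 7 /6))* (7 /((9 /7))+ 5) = 577536 /55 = 10500.65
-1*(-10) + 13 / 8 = 93 / 8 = 11.62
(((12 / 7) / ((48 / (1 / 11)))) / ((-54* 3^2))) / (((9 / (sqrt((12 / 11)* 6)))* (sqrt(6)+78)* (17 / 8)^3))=-1664* sqrt(22) / 3073032463347+128* sqrt(33) / 9219097390041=-0.00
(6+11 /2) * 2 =23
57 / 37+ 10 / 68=2123 / 1258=1.69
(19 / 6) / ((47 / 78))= 247 / 47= 5.26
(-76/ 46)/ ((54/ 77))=-1463/ 621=-2.36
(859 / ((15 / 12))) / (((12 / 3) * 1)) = 859 / 5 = 171.80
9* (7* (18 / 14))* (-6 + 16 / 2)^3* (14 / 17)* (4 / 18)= 118.59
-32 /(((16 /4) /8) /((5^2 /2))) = -800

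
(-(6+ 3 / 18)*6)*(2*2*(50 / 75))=-296 / 3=-98.67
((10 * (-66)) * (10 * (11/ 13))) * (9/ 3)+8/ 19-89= -16842.43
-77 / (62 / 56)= -2156 / 31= -69.55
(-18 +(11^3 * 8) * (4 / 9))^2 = 22225986.42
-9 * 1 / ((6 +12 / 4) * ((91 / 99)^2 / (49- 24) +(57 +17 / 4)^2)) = -3920400 / 14707758121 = -0.00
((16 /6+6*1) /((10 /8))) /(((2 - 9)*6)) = -52 /315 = -0.17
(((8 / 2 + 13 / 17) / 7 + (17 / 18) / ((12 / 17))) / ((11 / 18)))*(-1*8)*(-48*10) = 1509440 / 119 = 12684.37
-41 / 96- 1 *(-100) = 9559 / 96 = 99.57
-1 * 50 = -50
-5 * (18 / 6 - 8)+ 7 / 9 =232 / 9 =25.78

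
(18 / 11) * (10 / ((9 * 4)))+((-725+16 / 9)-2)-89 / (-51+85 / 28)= -96116228 / 132957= -722.91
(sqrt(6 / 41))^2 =6 / 41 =0.15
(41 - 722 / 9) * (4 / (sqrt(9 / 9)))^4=-90368 / 9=-10040.89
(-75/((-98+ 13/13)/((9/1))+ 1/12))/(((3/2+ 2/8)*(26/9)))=9720/7007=1.39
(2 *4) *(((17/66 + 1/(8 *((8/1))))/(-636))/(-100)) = 577/16790400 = 0.00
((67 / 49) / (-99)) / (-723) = 67 / 3507273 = 0.00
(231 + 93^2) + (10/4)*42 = 8985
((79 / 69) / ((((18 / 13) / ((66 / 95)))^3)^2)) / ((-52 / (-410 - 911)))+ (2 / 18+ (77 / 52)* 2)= 6800292701681196541 / 1922744573897062500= 3.54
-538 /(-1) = 538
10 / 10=1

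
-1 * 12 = -12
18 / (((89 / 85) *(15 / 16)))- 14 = 386 / 89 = 4.34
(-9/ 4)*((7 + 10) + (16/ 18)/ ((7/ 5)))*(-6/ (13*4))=3333/ 728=4.58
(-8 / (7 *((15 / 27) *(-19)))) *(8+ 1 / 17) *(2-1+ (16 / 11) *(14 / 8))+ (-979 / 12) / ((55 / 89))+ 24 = -104.92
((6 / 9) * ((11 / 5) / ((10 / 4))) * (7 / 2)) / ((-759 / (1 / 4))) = -7 / 10350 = -0.00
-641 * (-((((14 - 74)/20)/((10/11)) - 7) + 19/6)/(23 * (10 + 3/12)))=-274348/14145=-19.40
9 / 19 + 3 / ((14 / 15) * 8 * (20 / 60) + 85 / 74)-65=-14660728 / 230147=-63.70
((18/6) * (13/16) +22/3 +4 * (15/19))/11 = 11791/10032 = 1.18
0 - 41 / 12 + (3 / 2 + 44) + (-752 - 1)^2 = 6804613 / 12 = 567051.08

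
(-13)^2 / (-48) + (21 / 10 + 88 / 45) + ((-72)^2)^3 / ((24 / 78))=65198984527949 / 144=452770725888.53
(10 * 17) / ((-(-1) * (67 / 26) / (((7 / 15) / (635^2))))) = 6188 / 81048225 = 0.00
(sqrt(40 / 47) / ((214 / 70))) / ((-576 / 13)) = -455 * sqrt(470) / 1448352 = -0.01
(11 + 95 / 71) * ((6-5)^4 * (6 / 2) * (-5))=-13140 / 71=-185.07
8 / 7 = 1.14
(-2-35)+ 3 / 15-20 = -284 / 5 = -56.80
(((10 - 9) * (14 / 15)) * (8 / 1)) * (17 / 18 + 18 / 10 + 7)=49112 / 675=72.76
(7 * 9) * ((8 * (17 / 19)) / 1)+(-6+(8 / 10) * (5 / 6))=25400 / 57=445.61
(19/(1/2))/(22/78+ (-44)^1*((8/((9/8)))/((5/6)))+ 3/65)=-1235/12192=-0.10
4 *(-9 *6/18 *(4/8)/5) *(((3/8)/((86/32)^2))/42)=-96/64715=-0.00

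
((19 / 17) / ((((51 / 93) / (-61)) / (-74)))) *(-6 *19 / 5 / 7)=-303097044 / 10115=-29965.11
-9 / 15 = -3 / 5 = -0.60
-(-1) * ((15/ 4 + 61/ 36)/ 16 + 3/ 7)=775/ 1008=0.77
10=10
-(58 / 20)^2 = -841 / 100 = -8.41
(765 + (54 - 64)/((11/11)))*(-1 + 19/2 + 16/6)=50585/6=8430.83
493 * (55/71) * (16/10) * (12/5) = 520608/355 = 1466.50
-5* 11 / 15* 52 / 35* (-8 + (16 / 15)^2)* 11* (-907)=-8811367136 / 23625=-372967.92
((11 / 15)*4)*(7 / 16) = 77 / 60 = 1.28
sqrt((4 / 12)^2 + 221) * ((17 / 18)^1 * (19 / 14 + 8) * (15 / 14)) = 11135 * sqrt(1990) / 3528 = 140.80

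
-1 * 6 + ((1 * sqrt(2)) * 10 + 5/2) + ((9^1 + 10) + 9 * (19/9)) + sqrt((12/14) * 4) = 2 * sqrt(42)/7 + 10 * sqrt(2) + 69/2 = 50.49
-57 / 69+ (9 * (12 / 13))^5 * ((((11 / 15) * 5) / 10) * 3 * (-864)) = -1605916850092163 / 42698695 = -37610443.37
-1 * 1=-1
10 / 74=5 / 37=0.14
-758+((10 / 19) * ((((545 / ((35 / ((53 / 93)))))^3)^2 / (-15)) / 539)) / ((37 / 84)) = -3420584825125376181864410 / 4120329822000065127531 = -830.17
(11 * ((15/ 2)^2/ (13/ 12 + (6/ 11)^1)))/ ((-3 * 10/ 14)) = -7623/ 43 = -177.28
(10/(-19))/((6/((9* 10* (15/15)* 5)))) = -750/19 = -39.47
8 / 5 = 1.60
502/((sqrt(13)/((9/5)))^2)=40662/325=125.11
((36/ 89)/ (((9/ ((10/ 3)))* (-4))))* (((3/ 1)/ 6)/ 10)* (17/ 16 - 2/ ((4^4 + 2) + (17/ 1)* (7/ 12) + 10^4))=-2094271/ 1052748960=-0.00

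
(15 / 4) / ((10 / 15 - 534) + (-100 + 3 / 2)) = -45 / 7582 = -0.01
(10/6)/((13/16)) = 80/39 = 2.05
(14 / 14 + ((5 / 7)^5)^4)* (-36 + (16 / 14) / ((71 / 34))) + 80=44.50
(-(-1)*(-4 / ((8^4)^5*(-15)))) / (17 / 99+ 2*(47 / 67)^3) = 9925179 / 36994260692681145450496000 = 0.00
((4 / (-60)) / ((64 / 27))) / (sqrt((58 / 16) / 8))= -9 * sqrt(29) / 1160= -0.04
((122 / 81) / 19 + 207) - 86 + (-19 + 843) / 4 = 503375 / 1539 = 327.08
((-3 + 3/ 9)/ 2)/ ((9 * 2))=-2/ 27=-0.07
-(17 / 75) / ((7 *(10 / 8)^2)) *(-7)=272 / 1875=0.15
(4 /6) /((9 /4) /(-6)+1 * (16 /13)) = 208 /267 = 0.78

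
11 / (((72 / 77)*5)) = 847 / 360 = 2.35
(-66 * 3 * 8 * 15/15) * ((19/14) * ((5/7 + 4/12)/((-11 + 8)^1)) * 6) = 4504.16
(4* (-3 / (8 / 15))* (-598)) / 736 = 585 / 32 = 18.28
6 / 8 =3 / 4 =0.75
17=17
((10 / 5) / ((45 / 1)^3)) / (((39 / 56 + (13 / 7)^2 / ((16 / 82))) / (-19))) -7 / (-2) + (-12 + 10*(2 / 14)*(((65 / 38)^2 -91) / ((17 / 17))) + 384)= 207037670727529 / 829212622875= 249.68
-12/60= -1/5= -0.20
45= 45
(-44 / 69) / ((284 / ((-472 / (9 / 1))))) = 5192 / 44091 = 0.12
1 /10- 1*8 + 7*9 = 551 /10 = 55.10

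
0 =0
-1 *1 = -1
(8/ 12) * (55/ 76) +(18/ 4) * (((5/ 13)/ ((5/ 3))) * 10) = 16105/ 1482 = 10.87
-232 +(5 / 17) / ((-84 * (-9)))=-2981659 / 12852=-232.00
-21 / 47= -0.45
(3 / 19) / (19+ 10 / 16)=24 / 2983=0.01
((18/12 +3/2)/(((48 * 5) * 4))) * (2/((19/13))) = 13/3040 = 0.00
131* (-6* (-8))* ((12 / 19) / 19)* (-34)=-7106.66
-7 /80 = -0.09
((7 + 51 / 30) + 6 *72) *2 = 4407 / 5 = 881.40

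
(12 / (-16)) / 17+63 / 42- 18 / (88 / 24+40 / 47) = -109521 / 43316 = -2.53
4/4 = 1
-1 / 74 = -0.01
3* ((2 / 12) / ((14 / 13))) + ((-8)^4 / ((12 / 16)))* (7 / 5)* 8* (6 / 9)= 51380809 / 1260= 40778.42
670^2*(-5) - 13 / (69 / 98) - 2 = -2244520.46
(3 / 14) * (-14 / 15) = -1 / 5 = -0.20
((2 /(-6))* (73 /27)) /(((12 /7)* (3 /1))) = -511 /2916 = -0.18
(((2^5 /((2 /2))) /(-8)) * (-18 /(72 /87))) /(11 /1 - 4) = 87 /7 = 12.43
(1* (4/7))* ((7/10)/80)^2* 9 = 63/160000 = 0.00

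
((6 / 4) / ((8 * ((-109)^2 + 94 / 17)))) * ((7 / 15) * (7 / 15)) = 833 / 242485200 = 0.00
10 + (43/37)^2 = 11.35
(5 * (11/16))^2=3025/256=11.82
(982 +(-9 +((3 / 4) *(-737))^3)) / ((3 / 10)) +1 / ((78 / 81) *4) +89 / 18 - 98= -2107649590933 / 3744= -562940595.87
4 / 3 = 1.33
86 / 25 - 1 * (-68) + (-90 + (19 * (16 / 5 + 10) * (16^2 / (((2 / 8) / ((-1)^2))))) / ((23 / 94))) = 603514448 / 575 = 1049590.34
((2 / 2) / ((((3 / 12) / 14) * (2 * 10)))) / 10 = 0.28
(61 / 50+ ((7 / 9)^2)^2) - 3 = -463879 / 328050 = -1.41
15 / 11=1.36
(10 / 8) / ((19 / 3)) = 15 / 76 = 0.20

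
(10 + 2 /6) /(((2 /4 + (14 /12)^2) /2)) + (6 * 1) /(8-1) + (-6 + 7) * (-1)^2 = 12.96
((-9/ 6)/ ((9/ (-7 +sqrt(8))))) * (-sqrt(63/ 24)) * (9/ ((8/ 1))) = -21 * sqrt(42)/ 64 +3 * sqrt(21)/ 16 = -1.27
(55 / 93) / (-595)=-11 / 11067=-0.00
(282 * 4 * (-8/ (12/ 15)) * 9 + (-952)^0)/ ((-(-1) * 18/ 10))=-507595/ 9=-56399.44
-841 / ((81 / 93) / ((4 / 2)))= -1931.19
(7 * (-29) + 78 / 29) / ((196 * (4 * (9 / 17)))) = -98753 / 204624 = -0.48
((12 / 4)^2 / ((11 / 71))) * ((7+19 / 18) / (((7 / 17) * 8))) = 175015 / 1232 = 142.06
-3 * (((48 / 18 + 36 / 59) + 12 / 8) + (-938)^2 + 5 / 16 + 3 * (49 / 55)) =-137045710459 / 51920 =-2639555.29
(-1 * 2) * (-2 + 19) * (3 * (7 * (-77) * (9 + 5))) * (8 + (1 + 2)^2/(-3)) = 3848460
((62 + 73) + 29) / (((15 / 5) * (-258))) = -82 / 387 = -0.21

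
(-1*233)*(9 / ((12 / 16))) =-2796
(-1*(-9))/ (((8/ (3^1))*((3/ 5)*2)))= 45/ 16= 2.81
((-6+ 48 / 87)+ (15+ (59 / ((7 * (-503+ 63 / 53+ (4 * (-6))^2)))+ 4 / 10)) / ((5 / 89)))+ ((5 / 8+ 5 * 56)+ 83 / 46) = 507725952933 / 917925400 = 553.12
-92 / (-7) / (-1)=-92 / 7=-13.14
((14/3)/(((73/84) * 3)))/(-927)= -0.00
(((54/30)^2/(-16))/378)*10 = -3/560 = -0.01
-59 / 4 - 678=-2771 / 4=-692.75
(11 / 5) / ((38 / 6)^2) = 99 / 1805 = 0.05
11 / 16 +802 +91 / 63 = 115795 / 144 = 804.13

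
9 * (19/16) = 171/16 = 10.69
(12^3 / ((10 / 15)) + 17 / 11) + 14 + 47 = 29200 / 11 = 2654.55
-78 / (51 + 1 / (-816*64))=-4073472 / 2663423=-1.53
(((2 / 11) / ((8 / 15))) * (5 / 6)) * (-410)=-5125 / 44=-116.48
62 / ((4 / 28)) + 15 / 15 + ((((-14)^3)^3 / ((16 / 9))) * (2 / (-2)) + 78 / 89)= 1034343693417 / 89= 11621839251.88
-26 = -26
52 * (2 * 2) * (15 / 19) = 3120 / 19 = 164.21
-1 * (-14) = 14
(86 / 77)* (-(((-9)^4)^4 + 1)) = -159359736241258412 / 77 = -2069606964172187.17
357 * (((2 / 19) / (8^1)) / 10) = 357 / 760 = 0.47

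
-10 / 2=-5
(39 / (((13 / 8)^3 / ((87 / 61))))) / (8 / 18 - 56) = -300672 / 1288625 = -0.23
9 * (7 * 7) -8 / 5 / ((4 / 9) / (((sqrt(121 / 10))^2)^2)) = -21519 / 250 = -86.08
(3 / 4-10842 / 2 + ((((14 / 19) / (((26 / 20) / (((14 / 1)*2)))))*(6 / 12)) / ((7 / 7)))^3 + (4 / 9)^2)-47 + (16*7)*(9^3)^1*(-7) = -576503.39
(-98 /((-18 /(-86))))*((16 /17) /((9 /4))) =-269696 /1377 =-195.86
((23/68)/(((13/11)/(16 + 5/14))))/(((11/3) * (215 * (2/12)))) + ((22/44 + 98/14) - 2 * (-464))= 1244655313/1330420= 935.54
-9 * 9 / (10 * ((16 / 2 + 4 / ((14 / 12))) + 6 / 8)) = -1134 / 1705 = -0.67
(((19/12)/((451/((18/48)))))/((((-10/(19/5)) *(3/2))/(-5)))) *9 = 1083/72160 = 0.02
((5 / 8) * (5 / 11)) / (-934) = -25 / 82192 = -0.00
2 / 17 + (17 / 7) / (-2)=-261 / 238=-1.10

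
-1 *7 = -7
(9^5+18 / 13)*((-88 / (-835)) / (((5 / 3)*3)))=13510728 / 10855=1244.65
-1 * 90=-90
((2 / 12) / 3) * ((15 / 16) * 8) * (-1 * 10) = -25 / 6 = -4.17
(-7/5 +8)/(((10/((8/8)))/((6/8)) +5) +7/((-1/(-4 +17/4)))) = 396/995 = 0.40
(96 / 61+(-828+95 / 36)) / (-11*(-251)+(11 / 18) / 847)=-139295849 / 466863134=-0.30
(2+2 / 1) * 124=496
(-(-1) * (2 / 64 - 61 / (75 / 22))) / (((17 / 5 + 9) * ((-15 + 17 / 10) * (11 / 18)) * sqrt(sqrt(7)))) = 128607 * 7^(3 / 4) / 5079536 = 0.11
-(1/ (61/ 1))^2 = -1/ 3721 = -0.00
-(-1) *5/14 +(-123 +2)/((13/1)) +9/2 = -405/91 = -4.45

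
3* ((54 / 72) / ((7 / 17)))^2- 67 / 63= 62723 / 7056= 8.89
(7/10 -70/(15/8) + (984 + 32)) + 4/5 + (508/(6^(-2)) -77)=115147/6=19191.17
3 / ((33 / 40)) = 40 / 11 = 3.64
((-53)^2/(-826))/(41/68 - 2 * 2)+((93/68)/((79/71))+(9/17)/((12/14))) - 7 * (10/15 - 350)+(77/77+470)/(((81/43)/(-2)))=1948.11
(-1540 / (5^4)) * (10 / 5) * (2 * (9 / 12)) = -924 / 125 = -7.39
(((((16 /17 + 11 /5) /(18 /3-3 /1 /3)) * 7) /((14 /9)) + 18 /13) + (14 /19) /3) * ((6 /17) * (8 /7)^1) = 22459384 /12492025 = 1.80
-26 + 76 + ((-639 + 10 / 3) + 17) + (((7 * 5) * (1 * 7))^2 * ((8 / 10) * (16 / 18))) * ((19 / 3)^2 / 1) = 138635698 / 81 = 1711551.83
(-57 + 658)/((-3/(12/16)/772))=-115993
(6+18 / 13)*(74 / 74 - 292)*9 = -251424 / 13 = -19340.31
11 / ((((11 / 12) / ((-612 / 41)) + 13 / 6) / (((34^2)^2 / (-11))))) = -9814051584 / 15461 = -634761.76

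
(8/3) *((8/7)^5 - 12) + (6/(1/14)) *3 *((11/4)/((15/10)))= 21943174/50421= 435.20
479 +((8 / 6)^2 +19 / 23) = 481.60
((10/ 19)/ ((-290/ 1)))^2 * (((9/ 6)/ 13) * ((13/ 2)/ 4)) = 3/ 4857616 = 0.00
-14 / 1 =-14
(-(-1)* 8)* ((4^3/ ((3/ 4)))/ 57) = 2048/ 171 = 11.98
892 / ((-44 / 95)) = -21185 / 11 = -1925.91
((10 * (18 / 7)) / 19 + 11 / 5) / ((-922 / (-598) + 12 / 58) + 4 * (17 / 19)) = 20489573 / 30720375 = 0.67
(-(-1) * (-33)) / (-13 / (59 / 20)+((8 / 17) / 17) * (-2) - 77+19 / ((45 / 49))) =25320735 / 46631014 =0.54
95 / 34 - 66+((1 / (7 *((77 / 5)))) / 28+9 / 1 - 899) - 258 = -310751741 / 256564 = -1211.21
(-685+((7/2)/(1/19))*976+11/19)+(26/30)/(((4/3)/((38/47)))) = 573485533/8930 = 64220.10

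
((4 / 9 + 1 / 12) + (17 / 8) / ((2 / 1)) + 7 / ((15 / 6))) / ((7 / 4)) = 3161 / 1260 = 2.51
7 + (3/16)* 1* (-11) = 79/16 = 4.94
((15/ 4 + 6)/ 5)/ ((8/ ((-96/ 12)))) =-39/ 20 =-1.95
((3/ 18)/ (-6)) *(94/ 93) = -0.03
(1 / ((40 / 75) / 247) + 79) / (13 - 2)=4337 / 88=49.28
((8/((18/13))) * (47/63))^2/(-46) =-2986568/7394247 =-0.40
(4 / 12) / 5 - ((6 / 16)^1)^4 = 2881 / 61440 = 0.05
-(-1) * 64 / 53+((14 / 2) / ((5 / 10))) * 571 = 423746 / 53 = 7995.21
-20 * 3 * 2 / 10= -12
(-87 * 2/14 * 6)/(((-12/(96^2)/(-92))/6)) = -31613513.14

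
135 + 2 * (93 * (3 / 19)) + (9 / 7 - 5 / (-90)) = 396709 / 2394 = 165.71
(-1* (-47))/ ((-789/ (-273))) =4277/ 263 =16.26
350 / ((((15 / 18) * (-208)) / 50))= -2625 / 26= -100.96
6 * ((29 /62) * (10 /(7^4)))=0.01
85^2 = 7225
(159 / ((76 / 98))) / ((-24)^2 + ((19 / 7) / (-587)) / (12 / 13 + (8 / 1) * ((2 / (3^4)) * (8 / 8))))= 6295933070 / 17687639049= 0.36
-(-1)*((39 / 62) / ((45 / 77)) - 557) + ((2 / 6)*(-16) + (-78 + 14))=-581489 / 930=-625.26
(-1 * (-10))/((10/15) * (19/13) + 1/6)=780/89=8.76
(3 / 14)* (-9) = -27 / 14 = -1.93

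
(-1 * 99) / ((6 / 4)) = -66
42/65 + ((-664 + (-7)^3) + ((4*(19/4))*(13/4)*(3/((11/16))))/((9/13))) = -617.14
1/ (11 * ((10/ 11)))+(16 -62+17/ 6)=-646/ 15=-43.07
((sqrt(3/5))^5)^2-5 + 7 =6493/3125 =2.08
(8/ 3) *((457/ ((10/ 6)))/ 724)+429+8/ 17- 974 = -8362047/ 15385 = -543.52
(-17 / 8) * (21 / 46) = -357 / 368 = -0.97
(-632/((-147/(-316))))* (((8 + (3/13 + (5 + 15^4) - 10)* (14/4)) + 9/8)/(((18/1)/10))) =-2300022316660/17199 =-133730002.71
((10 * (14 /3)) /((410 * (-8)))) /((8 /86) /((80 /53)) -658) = 1505 /69596721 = 0.00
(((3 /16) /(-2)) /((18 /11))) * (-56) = 77 /24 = 3.21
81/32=2.53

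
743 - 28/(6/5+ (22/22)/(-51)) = 719.28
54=54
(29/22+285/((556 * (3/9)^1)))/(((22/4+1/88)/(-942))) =-32907828/67415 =-488.14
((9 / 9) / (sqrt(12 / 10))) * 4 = 2 * sqrt(30) / 3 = 3.65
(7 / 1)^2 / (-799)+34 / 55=24471 / 43945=0.56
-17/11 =-1.55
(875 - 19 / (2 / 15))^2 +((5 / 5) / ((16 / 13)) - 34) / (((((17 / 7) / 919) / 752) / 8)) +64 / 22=-56111683861 / 748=-75015620.14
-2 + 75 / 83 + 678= 56183 / 83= 676.90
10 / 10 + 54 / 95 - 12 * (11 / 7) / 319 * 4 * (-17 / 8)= 39937 / 19285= 2.07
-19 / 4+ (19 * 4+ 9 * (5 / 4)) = 165 / 2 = 82.50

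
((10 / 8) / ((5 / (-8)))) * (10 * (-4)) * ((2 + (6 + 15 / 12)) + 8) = 1380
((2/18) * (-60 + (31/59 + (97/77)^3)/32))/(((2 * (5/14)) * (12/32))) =-5164805801/207787734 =-24.86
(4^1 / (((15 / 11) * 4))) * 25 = 55 / 3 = 18.33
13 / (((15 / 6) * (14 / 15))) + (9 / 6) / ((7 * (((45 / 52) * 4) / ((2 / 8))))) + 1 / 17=80621 / 14280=5.65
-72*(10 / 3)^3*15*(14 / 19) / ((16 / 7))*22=-5390000 / 19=-283684.21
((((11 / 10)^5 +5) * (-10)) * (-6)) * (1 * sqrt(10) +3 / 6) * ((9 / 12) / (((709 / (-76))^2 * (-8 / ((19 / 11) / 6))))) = -13602446427 * sqrt(10) / 110589820000 - 13602446427 / 221179640000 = -0.45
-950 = -950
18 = 18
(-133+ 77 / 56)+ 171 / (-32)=-4383 / 32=-136.97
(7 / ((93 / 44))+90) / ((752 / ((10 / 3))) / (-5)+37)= -216950 / 18879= -11.49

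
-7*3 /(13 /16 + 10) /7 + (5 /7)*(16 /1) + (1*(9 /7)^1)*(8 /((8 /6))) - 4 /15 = 337846 /18165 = 18.60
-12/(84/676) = -676/7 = -96.57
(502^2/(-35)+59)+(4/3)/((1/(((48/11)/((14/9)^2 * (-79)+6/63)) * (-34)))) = -148901312583/20854295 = -7140.08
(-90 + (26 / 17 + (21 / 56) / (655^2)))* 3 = -15486086247 / 58347400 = -265.41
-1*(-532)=532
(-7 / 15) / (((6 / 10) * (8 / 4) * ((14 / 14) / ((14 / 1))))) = -49 / 9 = -5.44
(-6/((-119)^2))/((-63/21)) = 2/14161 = 0.00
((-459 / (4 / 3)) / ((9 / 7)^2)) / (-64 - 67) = 833 / 524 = 1.59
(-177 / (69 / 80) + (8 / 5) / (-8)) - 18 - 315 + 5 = -533.42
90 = 90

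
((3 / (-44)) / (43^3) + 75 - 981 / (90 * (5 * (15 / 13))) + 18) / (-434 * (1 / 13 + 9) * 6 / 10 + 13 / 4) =-1553824209041 / 40254527274225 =-0.04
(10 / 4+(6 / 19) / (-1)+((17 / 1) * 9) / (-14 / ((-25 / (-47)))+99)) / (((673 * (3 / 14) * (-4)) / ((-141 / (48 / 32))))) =97436969 / 139403874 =0.70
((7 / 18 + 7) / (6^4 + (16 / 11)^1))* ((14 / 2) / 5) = 10241 / 1284480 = 0.01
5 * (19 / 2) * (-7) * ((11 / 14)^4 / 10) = -278179 / 21952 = -12.67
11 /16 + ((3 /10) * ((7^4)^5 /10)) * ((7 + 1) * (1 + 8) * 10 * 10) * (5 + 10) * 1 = 4136431084868206131851 /16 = 258526942804262883240.69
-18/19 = -0.95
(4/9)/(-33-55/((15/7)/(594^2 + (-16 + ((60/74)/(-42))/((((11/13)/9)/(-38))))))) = -0.00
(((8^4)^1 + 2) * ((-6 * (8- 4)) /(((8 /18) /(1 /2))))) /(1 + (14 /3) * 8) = -331938 /115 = -2886.42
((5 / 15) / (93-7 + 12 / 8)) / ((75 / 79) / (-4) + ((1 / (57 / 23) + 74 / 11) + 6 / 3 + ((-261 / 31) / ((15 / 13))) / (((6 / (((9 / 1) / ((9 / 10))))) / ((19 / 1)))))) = -4094728 / 238804158425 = -0.00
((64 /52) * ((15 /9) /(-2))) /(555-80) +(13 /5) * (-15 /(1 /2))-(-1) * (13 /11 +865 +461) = 50910317 /40755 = 1249.18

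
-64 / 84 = -16 / 21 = -0.76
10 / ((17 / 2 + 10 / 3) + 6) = 60 / 107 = 0.56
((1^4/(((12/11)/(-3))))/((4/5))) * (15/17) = -825/272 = -3.03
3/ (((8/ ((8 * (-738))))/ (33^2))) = -2411046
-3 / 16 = -0.19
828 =828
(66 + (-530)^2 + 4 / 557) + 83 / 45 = 7042459201 / 25065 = 280967.85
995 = 995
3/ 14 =0.21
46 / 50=23 / 25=0.92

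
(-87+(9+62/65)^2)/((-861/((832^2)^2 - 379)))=-1164484251137338/173225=-6722379859.36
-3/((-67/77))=231/67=3.45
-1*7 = -7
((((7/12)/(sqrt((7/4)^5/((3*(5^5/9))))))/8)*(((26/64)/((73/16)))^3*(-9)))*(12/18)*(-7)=54925*sqrt(105)/32677428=0.02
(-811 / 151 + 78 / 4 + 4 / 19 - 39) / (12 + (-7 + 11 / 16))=-1132008 / 261079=-4.34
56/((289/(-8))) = -448/289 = -1.55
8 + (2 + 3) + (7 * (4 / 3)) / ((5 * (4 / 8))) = 251 / 15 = 16.73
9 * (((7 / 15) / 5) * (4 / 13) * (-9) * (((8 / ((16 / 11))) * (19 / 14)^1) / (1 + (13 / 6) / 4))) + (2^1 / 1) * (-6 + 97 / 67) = -16409194 / 805675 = -20.37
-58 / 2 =-29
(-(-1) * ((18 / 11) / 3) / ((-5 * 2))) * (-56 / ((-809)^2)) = 168 / 35996455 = 0.00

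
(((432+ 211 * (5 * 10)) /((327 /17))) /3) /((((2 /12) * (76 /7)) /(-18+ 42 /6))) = -378301 /327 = -1156.88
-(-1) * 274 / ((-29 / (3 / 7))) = -822 / 203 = -4.05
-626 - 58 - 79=-763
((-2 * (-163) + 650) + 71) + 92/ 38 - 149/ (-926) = 18466345/ 17594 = 1049.58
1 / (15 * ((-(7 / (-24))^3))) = 4608 / 1715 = 2.69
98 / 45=2.18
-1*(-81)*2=162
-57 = -57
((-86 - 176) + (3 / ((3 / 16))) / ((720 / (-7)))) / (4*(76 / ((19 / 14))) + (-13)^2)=-11797 / 17685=-0.67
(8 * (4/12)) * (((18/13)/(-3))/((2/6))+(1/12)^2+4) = 4909/702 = 6.99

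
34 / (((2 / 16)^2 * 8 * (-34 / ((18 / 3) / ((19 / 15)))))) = -720 / 19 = -37.89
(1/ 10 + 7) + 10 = 171/ 10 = 17.10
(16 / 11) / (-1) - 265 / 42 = -3587 / 462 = -7.76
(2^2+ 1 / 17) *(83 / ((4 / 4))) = 5727 / 17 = 336.88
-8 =-8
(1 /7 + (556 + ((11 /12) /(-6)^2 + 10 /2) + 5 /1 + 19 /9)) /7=1718477 /21168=81.18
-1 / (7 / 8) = -8 / 7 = -1.14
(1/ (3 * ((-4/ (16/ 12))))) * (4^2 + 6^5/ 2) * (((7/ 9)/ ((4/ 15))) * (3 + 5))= -273280/ 27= -10121.48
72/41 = 1.76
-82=-82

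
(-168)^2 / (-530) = -14112 / 265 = -53.25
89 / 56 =1.59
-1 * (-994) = 994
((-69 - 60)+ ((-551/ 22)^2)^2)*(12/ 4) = 276430044531/ 234256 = 1180034.00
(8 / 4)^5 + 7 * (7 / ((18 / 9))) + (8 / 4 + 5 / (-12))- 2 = 673 / 12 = 56.08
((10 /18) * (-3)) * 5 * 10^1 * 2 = -500 /3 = -166.67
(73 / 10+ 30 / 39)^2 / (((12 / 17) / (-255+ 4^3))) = -3573002047 / 202800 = -17618.35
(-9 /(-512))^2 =0.00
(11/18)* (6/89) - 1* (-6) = 1613/267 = 6.04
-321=-321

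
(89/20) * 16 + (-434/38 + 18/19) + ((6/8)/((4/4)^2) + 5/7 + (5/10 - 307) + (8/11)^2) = -78463183/321860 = -243.78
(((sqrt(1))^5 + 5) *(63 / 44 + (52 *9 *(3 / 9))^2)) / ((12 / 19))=20346093 / 88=231205.60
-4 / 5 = -0.80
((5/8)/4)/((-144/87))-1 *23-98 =-186001/1536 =-121.09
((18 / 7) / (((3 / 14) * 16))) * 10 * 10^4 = 75000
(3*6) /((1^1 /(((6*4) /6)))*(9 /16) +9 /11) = 1408 /75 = 18.77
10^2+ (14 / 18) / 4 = 3607 / 36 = 100.19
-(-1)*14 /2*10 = 70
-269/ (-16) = 269/ 16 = 16.81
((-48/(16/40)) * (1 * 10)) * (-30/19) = 36000/19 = 1894.74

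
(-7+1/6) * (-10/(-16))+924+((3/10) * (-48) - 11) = 214639/240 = 894.33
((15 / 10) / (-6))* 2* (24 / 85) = -12 / 85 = -0.14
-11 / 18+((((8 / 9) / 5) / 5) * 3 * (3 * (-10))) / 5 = -563 / 450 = -1.25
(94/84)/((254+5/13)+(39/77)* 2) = 6721/1533918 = 0.00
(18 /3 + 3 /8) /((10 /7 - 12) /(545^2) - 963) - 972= -15569567815749 /16017964792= -972.01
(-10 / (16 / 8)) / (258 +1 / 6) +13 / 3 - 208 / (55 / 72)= -68490887 / 255585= -267.98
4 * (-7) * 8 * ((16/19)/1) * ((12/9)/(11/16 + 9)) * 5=-229376/1767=-129.81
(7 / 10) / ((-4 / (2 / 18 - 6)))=371 / 360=1.03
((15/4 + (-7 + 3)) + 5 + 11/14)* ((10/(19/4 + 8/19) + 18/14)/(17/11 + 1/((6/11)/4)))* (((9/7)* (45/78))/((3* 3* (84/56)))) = 75505925/684599188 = 0.11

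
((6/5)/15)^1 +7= 177/25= 7.08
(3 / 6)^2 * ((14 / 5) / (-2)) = -7 / 20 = -0.35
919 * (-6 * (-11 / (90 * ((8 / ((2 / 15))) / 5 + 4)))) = 10109 / 240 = 42.12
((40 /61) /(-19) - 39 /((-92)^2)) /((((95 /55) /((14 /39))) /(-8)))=29549597 /454315251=0.07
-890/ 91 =-9.78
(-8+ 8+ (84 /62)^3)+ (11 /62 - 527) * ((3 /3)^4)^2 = -31240967 /59582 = -524.34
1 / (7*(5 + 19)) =1 / 168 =0.01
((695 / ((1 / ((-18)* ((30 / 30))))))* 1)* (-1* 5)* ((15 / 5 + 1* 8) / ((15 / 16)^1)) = 733920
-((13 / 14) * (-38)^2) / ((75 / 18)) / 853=-0.38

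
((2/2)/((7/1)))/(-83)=-0.00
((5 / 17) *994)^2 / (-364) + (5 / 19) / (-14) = -234677335 / 999362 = -234.83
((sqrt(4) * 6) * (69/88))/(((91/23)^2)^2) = 57927087/1508649142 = 0.04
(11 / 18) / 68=11 / 1224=0.01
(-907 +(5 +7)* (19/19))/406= -895/406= -2.20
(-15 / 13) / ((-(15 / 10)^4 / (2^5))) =2560 / 351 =7.29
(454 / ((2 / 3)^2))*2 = 2043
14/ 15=0.93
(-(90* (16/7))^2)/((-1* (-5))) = -414720/49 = -8463.67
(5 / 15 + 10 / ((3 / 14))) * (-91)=-4277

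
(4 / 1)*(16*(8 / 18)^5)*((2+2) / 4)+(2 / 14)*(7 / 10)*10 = 124585 / 59049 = 2.11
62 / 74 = 31 / 37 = 0.84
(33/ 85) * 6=198/ 85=2.33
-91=-91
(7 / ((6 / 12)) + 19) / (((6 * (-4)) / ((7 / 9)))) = -77 / 72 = -1.07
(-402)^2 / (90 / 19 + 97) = 3070476 / 1933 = 1588.45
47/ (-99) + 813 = 80440/ 99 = 812.53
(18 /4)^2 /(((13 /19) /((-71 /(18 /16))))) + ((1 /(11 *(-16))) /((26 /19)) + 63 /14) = -1863.35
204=204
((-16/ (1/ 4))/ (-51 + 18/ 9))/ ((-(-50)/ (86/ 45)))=2752/ 55125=0.05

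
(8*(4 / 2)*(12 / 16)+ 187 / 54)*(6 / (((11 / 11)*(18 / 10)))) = 4175 / 81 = 51.54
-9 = -9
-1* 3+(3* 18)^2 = 2913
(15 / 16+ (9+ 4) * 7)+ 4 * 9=2047 / 16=127.94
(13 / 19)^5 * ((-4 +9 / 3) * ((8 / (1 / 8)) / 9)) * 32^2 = -1091.91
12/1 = 12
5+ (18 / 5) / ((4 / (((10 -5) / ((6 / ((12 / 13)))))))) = 74 / 13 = 5.69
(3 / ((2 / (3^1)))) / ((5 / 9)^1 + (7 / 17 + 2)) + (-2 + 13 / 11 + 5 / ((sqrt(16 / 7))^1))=6975 / 9988 + 5 * sqrt(7) / 4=4.01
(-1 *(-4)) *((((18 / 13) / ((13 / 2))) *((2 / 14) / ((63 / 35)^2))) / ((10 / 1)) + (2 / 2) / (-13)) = -3236 / 10647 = -0.30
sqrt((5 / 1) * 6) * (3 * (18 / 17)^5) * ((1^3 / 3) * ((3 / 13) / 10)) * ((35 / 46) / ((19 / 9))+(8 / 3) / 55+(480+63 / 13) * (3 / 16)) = 80871503501637 * sqrt(30) / 28836692230775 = 15.36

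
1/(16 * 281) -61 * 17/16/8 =-291389/35968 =-8.10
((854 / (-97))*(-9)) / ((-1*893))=-7686 / 86621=-0.09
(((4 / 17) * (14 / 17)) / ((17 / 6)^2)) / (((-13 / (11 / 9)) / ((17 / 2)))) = -1232 / 63869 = -0.02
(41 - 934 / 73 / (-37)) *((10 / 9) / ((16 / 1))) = 186125 / 64824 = 2.87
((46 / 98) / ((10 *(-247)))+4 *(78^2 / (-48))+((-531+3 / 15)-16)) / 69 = -127541437 / 8351070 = -15.27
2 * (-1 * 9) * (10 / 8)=-45 / 2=-22.50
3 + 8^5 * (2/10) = 32783/5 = 6556.60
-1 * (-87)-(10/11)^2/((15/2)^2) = 94727/1089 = 86.99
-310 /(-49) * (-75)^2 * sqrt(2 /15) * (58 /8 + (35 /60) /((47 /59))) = 43613125 * sqrt(30) /2303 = 103725.11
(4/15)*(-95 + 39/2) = -302/15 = -20.13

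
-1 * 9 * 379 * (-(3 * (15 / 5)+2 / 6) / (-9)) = -3537.33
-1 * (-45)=45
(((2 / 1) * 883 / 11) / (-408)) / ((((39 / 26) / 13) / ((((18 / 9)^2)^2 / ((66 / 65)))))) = -2984540 / 55539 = -53.74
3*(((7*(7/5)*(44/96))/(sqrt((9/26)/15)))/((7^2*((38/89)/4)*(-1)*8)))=-2.12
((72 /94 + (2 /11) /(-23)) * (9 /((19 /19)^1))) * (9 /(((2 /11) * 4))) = 365067 /4324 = 84.43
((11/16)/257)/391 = 11/1607792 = 0.00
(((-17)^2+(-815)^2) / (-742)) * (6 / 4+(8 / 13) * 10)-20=-1251171 / 182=-6874.57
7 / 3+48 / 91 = 781 / 273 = 2.86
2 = 2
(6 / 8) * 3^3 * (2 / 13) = 81 / 26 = 3.12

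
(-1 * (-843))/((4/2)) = 843/2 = 421.50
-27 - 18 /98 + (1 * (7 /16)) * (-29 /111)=-2375579 /87024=-27.30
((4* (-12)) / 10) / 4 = -6 / 5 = -1.20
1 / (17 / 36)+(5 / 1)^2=27.12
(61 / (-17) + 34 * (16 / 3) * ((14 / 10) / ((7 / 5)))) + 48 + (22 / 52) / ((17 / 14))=149900 / 663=226.09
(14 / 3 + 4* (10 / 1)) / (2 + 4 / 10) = 335 / 18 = 18.61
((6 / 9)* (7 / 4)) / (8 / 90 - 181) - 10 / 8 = -5845 / 4652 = -1.26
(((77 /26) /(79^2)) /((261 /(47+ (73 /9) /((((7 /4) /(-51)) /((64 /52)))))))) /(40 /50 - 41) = 0.00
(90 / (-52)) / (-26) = 45 / 676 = 0.07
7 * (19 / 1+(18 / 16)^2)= 9079 / 64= 141.86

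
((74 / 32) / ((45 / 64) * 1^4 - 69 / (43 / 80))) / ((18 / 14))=-0.01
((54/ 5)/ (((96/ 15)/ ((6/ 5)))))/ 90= 9/ 400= 0.02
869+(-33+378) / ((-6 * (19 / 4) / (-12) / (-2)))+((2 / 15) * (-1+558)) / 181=29861731 / 51585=578.88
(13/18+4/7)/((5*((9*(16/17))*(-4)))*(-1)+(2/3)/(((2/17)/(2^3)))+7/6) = 2771/462483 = 0.01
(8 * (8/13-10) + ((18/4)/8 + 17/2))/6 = -4577/416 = -11.00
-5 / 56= -0.09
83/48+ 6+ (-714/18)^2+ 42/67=15261211/9648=1581.80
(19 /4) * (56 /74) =133 /37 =3.59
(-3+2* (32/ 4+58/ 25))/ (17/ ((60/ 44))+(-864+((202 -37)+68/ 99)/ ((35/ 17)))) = -0.02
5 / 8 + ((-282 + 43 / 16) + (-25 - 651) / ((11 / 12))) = -178841 / 176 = -1016.14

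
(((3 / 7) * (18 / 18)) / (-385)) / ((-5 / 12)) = 36 / 13475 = 0.00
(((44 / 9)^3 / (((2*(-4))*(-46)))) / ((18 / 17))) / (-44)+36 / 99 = 1184597 / 3319866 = 0.36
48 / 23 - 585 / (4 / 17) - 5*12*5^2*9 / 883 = -2499.45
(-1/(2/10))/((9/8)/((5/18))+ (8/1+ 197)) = -100/4181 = -0.02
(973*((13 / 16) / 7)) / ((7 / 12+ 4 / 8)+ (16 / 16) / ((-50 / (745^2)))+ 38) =-5421 / 530948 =-0.01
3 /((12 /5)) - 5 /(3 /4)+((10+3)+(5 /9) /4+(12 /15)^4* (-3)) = 6.49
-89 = -89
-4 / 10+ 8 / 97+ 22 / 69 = 0.00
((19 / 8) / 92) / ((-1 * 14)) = -19 / 10304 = -0.00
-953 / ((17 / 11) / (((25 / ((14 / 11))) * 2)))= -2882825 / 119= -24225.42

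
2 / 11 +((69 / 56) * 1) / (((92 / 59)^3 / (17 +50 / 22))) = 3054839 / 473984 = 6.45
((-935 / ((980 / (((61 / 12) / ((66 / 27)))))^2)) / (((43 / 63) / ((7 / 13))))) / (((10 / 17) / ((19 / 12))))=-551664297 / 61706444800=-0.01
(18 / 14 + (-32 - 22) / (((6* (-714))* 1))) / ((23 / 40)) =6180 / 2737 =2.26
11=11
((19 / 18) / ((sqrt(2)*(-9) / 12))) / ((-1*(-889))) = -19*sqrt(2) / 24003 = -0.00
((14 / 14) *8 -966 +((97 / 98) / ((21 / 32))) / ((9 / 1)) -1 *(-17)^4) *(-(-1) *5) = -3911792335 / 9261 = -422394.16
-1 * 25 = -25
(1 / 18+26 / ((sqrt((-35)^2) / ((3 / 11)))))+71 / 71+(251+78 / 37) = 65222053 / 256410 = 254.37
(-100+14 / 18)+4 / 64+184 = 12217 / 144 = 84.84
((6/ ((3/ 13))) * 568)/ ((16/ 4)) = 3692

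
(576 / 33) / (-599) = -192 / 6589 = -0.03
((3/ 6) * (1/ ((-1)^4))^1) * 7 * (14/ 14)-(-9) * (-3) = -47/ 2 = -23.50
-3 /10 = -0.30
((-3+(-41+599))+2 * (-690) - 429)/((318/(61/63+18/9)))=-39083/3339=-11.71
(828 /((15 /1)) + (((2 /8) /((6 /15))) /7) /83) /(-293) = -1282873 /6809320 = -0.19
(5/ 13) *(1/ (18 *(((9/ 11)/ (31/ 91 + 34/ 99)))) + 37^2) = 908211725/ 1724814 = 526.56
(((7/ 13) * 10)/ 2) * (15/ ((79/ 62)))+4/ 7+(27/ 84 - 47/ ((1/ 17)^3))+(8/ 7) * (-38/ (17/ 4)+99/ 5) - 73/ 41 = -3305190915359/ 14316380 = -230867.78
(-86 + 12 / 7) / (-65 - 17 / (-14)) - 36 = -34.68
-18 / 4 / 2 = -9 / 4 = -2.25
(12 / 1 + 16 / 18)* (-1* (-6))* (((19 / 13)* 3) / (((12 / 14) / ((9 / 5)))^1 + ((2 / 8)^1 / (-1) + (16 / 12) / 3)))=1110816 / 2197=505.61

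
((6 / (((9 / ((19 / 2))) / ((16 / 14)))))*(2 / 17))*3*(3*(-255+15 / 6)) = -230280 / 119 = -1935.13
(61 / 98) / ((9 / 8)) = 244 / 441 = 0.55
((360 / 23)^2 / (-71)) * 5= -648000 / 37559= -17.25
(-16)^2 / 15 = 256 / 15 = 17.07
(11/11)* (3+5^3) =128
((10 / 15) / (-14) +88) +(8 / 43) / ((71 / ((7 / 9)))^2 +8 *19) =33020797981 / 375439407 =87.95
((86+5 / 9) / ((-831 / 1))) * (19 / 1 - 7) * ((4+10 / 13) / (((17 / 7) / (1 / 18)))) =-676172 / 4958577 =-0.14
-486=-486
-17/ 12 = -1.42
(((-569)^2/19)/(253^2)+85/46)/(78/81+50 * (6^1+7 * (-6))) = -138835809/118148580308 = -0.00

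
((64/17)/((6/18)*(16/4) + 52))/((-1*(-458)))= 0.00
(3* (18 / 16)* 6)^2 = 6561 / 16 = 410.06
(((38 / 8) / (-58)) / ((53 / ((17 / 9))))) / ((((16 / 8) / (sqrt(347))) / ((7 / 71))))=-2261 * sqrt(347) / 15714288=-0.00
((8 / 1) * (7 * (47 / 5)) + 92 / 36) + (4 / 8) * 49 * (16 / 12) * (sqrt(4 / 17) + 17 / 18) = 196 * sqrt(17) / 51 + 75574 / 135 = 575.65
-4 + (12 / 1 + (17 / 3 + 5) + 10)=86 / 3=28.67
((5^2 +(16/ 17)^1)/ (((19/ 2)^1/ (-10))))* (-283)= 2496060/ 323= 7727.74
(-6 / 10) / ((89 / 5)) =-3 / 89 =-0.03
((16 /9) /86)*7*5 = 0.72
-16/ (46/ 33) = -264/ 23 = -11.48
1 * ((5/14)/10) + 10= 281/28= 10.04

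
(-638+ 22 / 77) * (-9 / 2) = 20088 / 7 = 2869.71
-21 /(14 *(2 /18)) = -27 /2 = -13.50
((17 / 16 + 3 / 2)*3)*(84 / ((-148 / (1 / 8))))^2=0.04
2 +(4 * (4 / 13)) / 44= 290 / 143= 2.03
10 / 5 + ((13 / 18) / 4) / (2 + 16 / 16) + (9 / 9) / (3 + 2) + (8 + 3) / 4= 5.01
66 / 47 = 1.40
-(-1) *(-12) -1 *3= -15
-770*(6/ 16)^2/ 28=-495/ 128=-3.87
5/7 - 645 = -4510/7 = -644.29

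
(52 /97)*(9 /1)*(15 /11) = 7020 /1067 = 6.58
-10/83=-0.12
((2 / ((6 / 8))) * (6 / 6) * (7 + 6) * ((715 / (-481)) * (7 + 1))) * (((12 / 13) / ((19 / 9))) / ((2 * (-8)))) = 7920 / 703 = 11.27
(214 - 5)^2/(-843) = -43681/843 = -51.82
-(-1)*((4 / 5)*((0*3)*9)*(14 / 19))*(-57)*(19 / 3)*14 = 0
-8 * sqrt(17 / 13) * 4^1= -32 * sqrt(221) / 13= -36.59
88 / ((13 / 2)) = 176 / 13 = 13.54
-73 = -73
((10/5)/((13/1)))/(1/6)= 12/13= 0.92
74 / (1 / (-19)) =-1406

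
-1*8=-8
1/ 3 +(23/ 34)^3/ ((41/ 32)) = 347437/ 604299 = 0.57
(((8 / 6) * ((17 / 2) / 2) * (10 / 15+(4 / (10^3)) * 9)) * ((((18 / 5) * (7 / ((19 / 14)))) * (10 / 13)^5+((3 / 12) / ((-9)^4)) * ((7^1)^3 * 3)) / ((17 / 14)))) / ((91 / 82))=14.89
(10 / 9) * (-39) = -130 / 3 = -43.33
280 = 280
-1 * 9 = -9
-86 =-86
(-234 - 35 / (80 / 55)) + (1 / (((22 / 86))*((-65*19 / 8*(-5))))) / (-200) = -7011558813 / 27170000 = -258.06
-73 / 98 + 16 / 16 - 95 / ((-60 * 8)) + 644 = 3031507 / 4704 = 644.45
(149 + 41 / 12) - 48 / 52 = 151.49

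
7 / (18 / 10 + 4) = 1.21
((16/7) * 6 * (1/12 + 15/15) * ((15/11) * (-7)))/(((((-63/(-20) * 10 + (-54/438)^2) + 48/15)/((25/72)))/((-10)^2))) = -8659625000/61049109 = -141.85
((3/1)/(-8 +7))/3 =-1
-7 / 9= -0.78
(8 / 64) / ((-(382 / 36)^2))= -81 / 72962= -0.00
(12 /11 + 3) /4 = 45 /44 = 1.02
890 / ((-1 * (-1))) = 890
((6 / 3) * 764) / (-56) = -191 / 7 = -27.29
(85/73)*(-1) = -85/73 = -1.16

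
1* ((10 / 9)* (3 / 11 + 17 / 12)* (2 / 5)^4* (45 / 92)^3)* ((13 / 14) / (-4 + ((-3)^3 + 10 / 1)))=-26091 / 104928208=-0.00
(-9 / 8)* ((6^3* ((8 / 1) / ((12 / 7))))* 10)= -11340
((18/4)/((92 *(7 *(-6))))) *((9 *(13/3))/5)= -117/12880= -0.01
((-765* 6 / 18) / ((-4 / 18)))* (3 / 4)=6885 / 8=860.62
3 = 3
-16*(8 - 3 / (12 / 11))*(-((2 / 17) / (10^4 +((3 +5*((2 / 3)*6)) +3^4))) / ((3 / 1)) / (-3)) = -7 / 64413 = -0.00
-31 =-31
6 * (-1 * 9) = -54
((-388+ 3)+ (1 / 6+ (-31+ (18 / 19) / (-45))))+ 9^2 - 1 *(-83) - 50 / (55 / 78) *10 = -6025127 / 6270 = -960.95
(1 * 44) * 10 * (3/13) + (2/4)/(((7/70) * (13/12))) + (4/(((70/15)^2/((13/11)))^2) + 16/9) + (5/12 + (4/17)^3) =18098044034618/166997571741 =108.37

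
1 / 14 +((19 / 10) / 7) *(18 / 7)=377 / 490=0.77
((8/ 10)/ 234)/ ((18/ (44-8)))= 4/ 585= 0.01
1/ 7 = 0.14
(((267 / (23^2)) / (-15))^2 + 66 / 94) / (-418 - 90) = -0.00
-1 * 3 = -3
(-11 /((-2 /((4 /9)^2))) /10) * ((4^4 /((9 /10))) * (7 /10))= 78848 /3645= 21.63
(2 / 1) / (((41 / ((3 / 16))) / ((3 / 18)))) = 1 / 656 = 0.00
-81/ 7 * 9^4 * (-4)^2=-8503056/ 7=-1214722.29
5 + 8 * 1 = 13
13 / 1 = 13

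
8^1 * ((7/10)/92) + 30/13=3541/1495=2.37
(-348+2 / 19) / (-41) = 6610 / 779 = 8.49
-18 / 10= -9 / 5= -1.80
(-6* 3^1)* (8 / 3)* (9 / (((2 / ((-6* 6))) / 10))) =77760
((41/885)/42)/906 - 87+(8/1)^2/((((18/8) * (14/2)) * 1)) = -2792971459/33676020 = -82.94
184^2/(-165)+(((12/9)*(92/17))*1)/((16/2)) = -573022/2805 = -204.29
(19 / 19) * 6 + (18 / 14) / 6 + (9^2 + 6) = 93.21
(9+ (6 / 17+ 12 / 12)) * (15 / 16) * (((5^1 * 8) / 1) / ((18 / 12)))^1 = 4400 / 17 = 258.82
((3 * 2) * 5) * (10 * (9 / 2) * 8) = 10800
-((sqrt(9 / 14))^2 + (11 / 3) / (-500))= -6673 / 10500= -0.64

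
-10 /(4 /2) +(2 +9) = 6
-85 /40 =-17 /8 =-2.12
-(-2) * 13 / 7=26 / 7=3.71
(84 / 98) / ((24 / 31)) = 31 / 28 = 1.11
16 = 16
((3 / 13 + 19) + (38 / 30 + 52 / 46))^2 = 9409194001 / 20115225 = 467.76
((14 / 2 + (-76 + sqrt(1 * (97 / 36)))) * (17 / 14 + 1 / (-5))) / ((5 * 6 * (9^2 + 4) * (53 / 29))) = -47357 / 3153500 + 2059 * sqrt(97) / 56763000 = -0.01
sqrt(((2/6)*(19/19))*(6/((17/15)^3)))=15*sqrt(510)/289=1.17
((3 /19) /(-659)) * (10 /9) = -0.00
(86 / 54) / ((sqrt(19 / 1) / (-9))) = -43 * sqrt(19) / 57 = -3.29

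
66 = 66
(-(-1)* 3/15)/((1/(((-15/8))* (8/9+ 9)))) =-89/24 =-3.71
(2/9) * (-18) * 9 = -36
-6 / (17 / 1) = -0.35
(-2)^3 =-8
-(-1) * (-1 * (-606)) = 606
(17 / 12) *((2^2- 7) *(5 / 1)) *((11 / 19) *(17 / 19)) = -15895 / 1444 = -11.01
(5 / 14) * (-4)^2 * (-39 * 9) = -14040 / 7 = -2005.71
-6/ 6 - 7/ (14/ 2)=-2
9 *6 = 54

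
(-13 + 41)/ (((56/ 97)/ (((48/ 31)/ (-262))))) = -1164/ 4061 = -0.29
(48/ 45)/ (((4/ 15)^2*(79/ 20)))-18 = -1122/ 79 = -14.20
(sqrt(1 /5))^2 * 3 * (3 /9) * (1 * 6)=6 /5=1.20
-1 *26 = -26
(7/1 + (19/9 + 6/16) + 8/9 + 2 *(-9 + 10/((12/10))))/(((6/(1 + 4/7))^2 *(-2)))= -3751/12096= -0.31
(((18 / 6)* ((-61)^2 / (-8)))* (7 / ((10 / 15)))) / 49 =-33489 / 112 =-299.01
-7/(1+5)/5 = -7/30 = -0.23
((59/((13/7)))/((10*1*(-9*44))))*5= -413/10296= -0.04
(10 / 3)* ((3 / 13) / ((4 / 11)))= 55 / 26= 2.12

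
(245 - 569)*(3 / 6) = -162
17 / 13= 1.31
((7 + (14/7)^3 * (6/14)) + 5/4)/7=327/196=1.67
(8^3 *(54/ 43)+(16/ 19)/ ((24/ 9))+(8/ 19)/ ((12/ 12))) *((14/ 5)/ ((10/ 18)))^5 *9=150317646357686976/ 7978515625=18840302.31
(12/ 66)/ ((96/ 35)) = 35/ 528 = 0.07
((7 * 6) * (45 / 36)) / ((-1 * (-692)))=105 / 1384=0.08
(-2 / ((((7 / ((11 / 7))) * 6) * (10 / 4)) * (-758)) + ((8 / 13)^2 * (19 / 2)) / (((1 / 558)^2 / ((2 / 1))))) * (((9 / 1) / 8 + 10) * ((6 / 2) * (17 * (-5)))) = -159575954155581947 / 25107992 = -6355584076.80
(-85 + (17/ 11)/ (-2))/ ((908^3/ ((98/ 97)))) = -92463/ 798770403904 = -0.00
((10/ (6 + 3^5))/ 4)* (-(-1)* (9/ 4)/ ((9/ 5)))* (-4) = -25/ 498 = -0.05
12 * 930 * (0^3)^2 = 0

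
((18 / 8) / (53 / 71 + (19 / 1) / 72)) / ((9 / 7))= 8946 / 5165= 1.73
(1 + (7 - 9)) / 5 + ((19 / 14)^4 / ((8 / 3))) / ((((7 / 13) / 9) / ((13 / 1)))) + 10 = 286.22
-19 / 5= -3.80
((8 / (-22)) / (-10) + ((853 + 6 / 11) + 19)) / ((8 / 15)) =17997 / 11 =1636.09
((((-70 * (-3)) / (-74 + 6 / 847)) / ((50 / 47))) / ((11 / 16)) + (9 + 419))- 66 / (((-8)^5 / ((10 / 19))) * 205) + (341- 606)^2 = 8829939562519713 / 124983009280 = 70649.12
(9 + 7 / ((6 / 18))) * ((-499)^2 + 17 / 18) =22410175 / 3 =7470058.33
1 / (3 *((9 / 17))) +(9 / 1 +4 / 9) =10.07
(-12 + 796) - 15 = 769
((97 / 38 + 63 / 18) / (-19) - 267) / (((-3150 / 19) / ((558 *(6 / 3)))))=854732 / 475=1799.44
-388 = -388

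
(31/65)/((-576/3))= -31/12480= -0.00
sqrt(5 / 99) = 0.22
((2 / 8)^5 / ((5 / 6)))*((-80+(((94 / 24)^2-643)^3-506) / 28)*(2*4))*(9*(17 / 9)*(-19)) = 238488588036836173 / 8918138880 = 26741968.39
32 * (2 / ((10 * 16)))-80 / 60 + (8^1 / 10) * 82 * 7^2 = 48202 / 15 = 3213.47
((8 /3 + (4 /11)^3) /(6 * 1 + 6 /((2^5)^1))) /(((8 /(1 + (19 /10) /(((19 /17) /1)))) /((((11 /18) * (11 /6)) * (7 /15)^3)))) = 185906 /11026125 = 0.02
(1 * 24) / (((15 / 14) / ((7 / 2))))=78.40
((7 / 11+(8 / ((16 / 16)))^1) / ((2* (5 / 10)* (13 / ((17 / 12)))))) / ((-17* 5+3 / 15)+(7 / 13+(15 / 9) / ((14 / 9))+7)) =-56525 / 4575978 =-0.01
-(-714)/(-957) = -238/319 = -0.75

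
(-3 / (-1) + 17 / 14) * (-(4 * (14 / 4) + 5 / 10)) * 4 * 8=-13688 / 7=-1955.43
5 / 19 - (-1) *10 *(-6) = -1135 / 19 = -59.74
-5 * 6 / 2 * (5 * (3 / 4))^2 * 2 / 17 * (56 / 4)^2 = -165375 / 34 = -4863.97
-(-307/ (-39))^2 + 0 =-94249/ 1521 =-61.97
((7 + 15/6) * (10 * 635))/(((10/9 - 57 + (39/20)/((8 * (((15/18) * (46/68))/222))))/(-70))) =-87410925000/830111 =-105300.29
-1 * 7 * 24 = -168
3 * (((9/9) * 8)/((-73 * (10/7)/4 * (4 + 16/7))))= -588/4015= -0.15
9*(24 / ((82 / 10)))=1080 / 41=26.34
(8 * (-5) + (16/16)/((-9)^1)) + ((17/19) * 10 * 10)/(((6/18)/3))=130841/171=765.15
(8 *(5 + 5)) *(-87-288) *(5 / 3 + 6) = -230000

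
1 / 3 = 0.33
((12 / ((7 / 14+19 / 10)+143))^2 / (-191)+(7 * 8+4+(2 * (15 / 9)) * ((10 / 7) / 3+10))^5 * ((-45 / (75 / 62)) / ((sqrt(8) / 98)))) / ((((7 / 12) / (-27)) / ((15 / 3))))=2298498206875949.12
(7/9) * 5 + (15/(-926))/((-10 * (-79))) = 5120753/1316772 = 3.89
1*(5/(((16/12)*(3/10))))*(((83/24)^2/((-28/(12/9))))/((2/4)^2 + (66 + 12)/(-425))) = -73195625/683424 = -107.10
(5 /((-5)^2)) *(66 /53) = 66 /265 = 0.25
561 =561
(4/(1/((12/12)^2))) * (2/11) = 8/11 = 0.73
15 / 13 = 1.15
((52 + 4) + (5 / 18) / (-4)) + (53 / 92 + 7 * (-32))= -277369 / 1656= -167.49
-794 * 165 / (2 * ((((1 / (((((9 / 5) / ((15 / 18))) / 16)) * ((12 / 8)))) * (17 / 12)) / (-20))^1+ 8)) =-8562.51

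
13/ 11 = 1.18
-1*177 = -177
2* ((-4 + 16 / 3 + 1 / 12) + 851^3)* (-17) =-125724190693 / 6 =-20954031782.17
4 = 4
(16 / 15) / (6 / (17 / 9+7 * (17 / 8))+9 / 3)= 19312 / 60795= 0.32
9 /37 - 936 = -34623 /37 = -935.76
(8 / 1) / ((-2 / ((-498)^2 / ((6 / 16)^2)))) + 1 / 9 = -63489023 / 9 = -7054335.89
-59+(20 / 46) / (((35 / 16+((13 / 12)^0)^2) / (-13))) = -71287 / 1173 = -60.77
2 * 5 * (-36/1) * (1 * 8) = -2880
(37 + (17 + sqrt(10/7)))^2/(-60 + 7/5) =-51.99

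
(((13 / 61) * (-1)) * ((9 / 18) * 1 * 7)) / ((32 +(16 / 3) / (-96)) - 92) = 819 / 65941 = 0.01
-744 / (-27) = 27.56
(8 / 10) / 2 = 2 / 5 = 0.40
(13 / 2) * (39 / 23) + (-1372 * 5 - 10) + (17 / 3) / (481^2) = -218992208797 / 31927818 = -6858.98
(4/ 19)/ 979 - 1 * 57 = -1060253/ 18601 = -57.00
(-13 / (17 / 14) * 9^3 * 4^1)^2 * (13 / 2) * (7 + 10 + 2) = 34784420527584 / 289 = 120361316704.44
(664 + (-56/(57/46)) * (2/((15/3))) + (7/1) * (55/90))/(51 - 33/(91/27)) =101177713/6412500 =15.78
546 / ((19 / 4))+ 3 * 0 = 2184 / 19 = 114.95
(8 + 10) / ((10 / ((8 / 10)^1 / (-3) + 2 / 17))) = -114 / 425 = -0.27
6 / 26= 0.23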